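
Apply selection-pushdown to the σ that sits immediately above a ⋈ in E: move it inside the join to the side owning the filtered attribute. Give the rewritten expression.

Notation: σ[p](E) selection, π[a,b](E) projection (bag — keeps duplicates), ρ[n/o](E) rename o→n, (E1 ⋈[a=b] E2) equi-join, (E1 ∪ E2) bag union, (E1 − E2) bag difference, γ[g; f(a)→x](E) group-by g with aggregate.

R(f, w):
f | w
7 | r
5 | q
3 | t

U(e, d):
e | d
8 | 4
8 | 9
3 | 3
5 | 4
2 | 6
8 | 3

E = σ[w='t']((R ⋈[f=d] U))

σ filters on w, owned by the left side.
E' = (σ[w='t'](R) ⋈[f=d] U)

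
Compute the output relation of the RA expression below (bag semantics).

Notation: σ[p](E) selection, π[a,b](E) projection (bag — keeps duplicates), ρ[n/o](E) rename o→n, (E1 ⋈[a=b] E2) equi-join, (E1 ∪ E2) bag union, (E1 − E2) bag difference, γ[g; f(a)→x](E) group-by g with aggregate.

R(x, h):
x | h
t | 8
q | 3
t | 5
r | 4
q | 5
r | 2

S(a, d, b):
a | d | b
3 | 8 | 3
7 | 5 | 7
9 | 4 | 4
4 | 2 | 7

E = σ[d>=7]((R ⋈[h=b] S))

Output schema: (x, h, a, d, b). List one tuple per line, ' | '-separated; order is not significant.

Row counts bottom-up:
  R → 6
  S → 4
  (R ⋈[h=b] S) → 2
  σ[d>=7]((R ⋈[h=b] S)) → 1

== RESULT ==
x | h | a | d | b
q | 3 | 3 | 8 | 3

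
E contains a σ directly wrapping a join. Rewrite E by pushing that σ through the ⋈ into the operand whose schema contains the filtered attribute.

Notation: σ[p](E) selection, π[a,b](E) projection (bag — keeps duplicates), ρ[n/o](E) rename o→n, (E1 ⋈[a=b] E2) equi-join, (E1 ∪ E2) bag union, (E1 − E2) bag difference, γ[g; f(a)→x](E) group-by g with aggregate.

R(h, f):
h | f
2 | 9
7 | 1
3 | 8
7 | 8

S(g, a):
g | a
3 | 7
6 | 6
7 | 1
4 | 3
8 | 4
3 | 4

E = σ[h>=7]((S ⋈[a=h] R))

σ filters on h, owned by the right side.
E' = (S ⋈[a=h] σ[h>=7](R))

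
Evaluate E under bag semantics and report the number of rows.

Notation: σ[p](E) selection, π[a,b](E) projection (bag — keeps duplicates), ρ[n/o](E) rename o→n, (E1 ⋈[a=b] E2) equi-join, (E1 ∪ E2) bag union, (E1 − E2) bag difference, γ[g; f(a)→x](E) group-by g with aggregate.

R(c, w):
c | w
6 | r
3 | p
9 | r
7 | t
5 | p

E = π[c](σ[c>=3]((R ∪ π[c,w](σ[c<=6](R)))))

Stepwise |·|:
  R → 5
  R → 5
  σ[c<=6](R) → 3
  π[c,w](σ[c<=6](R)) → 3
  (R ∪ π[c,w](σ[c<=6](R))) → 8
  σ[c>=3]((R ∪ π[c,w](σ[c<=6](R)))) → 8
  π[c](σ[c>=3]((R ∪ π[c,w](σ[c<=6](R))))) → 8

|E| = 8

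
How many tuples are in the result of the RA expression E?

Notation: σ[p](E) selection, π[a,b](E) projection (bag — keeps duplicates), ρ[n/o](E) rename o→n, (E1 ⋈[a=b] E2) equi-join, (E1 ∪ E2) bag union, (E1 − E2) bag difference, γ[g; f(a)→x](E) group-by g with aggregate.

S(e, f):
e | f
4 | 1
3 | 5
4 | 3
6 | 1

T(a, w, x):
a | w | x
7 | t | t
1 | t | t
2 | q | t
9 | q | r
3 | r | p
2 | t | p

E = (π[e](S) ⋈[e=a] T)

Per-node cardinality:
  S → 4
  π[e](S) → 4
  T → 6
  (π[e](S) ⋈[e=a] T) → 1

|E| = 1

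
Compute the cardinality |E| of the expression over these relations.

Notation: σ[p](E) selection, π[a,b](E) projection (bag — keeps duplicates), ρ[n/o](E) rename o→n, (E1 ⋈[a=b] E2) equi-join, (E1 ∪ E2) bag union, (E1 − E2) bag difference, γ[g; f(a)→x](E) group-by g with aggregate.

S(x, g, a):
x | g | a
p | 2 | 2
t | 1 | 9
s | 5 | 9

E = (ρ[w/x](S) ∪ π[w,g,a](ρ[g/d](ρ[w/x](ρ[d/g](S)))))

Stepwise |·|:
  S → 3
  ρ[w/x](S) → 3
  S → 3
  ρ[d/g](S) → 3
  ρ[w/x](ρ[d/g](S)) → 3
  ρ[g/d](ρ[w/x](ρ[d/g](S))) → 3
  π[w,g,a](ρ[g/d](ρ[w/x](ρ[d/g](S)))) → 3
  (ρ[w/x](S) ∪ π[w,g,a](ρ[g/d](ρ[w/x](ρ[d/g](S))))) → 6

|E| = 6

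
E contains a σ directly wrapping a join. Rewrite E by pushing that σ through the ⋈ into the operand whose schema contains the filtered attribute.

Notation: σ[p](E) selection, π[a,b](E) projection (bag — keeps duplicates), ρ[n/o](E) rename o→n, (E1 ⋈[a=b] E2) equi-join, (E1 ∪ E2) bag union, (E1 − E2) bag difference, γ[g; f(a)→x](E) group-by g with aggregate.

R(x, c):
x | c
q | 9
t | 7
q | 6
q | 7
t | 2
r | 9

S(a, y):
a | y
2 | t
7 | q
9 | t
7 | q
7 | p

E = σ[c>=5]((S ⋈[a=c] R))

σ filters on c, owned by the right side.
E' = (S ⋈[a=c] σ[c>=5](R))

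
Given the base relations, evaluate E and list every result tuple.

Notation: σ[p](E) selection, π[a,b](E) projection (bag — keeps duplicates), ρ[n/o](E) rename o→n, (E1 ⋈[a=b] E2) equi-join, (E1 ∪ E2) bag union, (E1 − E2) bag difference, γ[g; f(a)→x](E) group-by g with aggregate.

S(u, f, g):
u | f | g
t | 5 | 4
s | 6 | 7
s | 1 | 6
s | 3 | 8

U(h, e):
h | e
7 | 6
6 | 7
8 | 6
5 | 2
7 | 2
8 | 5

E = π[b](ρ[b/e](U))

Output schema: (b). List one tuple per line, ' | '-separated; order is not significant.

Row counts bottom-up:
  U → 6
  ρ[b/e](U) → 6
  π[b](ρ[b/e](U)) → 6

== RESULT ==
b
2
2
5
6
6
7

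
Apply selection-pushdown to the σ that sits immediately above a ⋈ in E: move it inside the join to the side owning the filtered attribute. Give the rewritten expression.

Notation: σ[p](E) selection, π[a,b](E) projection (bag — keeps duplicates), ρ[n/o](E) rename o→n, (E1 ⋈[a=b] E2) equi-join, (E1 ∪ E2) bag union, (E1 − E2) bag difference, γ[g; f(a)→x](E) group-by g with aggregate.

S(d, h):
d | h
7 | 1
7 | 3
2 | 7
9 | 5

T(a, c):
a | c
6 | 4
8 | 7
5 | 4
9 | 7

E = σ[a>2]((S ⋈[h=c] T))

σ filters on a, owned by the right side.
E' = (S ⋈[h=c] σ[a>2](T))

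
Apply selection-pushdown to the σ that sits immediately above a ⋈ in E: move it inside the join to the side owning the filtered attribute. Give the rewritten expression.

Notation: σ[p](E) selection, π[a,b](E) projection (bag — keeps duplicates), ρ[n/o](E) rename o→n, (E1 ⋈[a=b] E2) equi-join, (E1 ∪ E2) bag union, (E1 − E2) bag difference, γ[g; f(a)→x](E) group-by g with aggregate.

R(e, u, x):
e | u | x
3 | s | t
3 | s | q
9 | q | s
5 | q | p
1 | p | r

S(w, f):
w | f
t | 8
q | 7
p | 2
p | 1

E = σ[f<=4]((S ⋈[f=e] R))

σ filters on f, owned by the left side.
E' = (σ[f<=4](S) ⋈[f=e] R)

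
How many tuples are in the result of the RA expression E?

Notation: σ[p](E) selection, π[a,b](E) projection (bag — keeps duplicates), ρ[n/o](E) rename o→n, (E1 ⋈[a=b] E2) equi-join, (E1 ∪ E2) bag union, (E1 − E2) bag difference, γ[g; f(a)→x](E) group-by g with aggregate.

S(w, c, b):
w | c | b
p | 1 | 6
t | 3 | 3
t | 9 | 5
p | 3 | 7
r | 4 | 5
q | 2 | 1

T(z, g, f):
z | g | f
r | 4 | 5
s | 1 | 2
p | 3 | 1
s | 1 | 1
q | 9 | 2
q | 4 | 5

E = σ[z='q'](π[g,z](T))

Subexpression sizes:
  T → 6
  π[g,z](T) → 6
  σ[z='q'](π[g,z](T)) → 2

|E| = 2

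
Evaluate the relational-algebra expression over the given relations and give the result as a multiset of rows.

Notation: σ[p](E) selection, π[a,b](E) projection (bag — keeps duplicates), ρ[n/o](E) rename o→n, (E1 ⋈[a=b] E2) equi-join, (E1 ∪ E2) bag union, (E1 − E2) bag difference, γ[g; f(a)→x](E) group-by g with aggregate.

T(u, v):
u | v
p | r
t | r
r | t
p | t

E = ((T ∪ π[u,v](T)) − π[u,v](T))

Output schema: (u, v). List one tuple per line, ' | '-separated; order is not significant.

Subexpression sizes:
  T → 4
  T → 4
  π[u,v](T) → 4
  (T ∪ π[u,v](T)) → 8
  T → 4
  π[u,v](T) → 4
  ((T ∪ π[u,v](T)) − π[u,v](T)) → 4

== RESULT ==
u | v
p | r
p | t
r | t
t | r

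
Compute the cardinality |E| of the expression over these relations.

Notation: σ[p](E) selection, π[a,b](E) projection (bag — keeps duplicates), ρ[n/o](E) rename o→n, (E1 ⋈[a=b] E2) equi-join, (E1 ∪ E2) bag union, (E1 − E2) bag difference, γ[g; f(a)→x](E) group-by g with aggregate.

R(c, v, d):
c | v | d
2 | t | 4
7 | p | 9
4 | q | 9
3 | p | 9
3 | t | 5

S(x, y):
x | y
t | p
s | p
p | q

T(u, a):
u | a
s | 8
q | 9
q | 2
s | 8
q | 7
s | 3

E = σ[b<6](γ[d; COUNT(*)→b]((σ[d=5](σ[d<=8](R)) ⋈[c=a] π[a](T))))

Subexpression sizes:
  R → 5
  σ[d<=8](R) → 2
  σ[d=5](σ[d<=8](R)) → 1
  T → 6
  π[a](T) → 6
  (σ[d=5](σ[d<=8](R)) ⋈[c=a] π[a](T)) → 1
  γ[d; COUNT(*)→b]((σ[d=5](σ[d<=8](R)) ⋈[c=a] π[a](T))) → 1
  σ[b<6](γ[d; COUNT(*)→b]((σ[d=5](σ[d<=8](R)) ⋈[c=a] π[a](T)))) → 1

|E| = 1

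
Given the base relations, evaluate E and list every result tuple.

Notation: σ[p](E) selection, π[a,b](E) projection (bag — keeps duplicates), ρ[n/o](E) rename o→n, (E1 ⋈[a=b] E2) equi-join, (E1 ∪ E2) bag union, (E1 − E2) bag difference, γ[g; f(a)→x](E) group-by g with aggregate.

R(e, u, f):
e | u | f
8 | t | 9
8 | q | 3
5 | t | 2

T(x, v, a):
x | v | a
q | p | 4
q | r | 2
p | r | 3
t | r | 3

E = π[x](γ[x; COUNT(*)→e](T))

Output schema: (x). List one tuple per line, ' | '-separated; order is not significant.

Stepwise |·|:
  T → 4
  γ[x; COUNT(*)→e](T) → 3
  π[x](γ[x; COUNT(*)→e](T)) → 3

== RESULT ==
x
p
q
t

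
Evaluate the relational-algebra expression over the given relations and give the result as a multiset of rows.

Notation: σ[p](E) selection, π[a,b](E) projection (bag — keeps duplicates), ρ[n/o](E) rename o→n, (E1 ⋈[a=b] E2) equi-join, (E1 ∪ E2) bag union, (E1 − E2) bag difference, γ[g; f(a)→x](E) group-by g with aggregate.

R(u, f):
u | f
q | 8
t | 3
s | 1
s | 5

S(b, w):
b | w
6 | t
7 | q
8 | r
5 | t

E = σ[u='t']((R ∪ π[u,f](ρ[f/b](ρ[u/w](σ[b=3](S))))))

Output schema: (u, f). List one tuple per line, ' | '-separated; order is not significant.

Row counts bottom-up:
  R → 4
  S → 4
  σ[b=3](S) → 0
  ρ[u/w](σ[b=3](S)) → 0
  ρ[f/b](ρ[u/w](σ[b=3](S))) → 0
  π[u,f](ρ[f/b](ρ[u/w](σ[b=3](S)))) → 0
  (R ∪ π[u,f](ρ[f/b](ρ[u/w](σ[b=3](S))))) → 4
  σ[u='t']((R ∪ π[u,f](ρ[f/b](ρ[u/w](σ[b=3](S)))))) → 1

== RESULT ==
u | f
t | 3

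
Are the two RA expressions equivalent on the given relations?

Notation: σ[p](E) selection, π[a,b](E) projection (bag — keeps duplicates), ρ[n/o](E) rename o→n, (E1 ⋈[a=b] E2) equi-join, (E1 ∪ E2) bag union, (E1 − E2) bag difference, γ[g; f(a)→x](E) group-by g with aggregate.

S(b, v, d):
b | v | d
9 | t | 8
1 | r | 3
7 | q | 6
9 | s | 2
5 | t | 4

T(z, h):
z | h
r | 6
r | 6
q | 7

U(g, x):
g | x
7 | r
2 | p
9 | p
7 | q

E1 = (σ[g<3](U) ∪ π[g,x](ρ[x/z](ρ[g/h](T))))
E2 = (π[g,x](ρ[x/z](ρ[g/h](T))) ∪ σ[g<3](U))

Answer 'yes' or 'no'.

E1 stepwise |·|:
  U → 4
  σ[g<3](U) → 1
  T → 3
  ρ[g/h](T) → 3
  ρ[x/z](ρ[g/h](T)) → 3
  π[g,x](ρ[x/z](ρ[g/h](T))) → 3
  (σ[g<3](U) ∪ π[g,x](ρ[x/z](ρ[g/h](T)))) → 4
E2 stepwise |·|:
  T → 3
  ρ[g/h](T) → 3
  ρ[x/z](ρ[g/h](T)) → 3
  π[g,x](ρ[x/z](ρ[g/h](T))) → 3
  U → 4
  σ[g<3](U) → 1
  (π[g,x](ρ[x/z](ρ[g/h](T))) ∪ σ[g<3](U)) → 4

E1 and E2 produce the same multiset:
g | x
2 | p
6 | r
6 | r
7 | q

yes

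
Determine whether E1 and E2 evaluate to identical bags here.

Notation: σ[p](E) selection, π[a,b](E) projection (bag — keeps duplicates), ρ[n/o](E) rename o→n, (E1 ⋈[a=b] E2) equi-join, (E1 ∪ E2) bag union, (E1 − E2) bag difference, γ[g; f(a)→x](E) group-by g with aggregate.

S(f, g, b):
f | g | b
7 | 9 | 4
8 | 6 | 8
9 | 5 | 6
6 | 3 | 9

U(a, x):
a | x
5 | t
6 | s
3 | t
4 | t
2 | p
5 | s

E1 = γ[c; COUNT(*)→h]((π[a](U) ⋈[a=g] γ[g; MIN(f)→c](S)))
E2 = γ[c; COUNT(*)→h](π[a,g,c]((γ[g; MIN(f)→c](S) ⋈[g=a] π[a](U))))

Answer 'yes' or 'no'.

E1 per-node cardinality:
  U → 6
  π[a](U) → 6
  S → 4
  γ[g; MIN(f)→c](S) → 4
  (π[a](U) ⋈[a=g] γ[g; MIN(f)→c](S)) → 4
  γ[c; COUNT(*)→h]((π[a](U) ⋈[a=g] γ[g; MIN(f)→c](S))) → 3
E2 per-node cardinality:
  S → 4
  γ[g; MIN(f)→c](S) → 4
  U → 6
  π[a](U) → 6
  (γ[g; MIN(f)→c](S) ⋈[g=a] π[a](U)) → 4
  π[a,g,c]((γ[g; MIN(f)→c](S) ⋈[g=a] π[a](U))) → 4
  γ[c; COUNT(*)→h](π[a,g,c]((γ[g; MIN(f)→c](S) ⋈[g=a] π[a](U)))) → 3

E1 and E2 produce the same multiset:
c | h
6 | 1
8 | 1
9 | 2

yes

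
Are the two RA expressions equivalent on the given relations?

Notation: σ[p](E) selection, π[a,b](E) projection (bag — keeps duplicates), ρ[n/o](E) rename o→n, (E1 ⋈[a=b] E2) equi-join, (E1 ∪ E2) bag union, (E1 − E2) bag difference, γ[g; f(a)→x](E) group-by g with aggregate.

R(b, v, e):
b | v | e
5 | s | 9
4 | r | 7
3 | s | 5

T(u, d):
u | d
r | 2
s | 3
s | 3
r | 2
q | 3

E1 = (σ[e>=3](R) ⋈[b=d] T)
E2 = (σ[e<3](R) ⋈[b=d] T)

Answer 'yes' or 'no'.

E1 stepwise |·|:
  R → 3
  σ[e>=3](R) → 3
  T → 5
  (σ[e>=3](R) ⋈[b=d] T) → 3
E2 stepwise |·|:
  R → 3
  σ[e<3](R) → 0
  T → 5
  (σ[e<3](R) ⋈[b=d] T) → 0

E1 result:
b | v | e | u | d
3 | s | 5 | q | 3
3 | s | 5 | s | 3
3 | s | 5 | s | 3
E2 result:
b | v | e | u | d
(0 rows)
Witness: (3, 's', 5, 's', 3) appears 2× in E1 but 0× in E2.

no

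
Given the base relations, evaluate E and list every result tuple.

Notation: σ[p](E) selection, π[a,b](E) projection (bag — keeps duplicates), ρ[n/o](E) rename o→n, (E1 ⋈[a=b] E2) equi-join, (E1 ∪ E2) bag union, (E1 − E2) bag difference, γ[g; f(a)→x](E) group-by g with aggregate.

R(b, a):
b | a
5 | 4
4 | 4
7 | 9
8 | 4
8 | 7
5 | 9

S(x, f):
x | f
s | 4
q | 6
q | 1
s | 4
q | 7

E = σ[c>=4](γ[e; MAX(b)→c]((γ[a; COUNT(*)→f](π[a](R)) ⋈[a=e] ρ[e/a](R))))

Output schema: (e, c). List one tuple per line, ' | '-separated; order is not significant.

Row counts bottom-up:
  R → 6
  π[a](R) → 6
  γ[a; COUNT(*)→f](π[a](R)) → 3
  R → 6
  ρ[e/a](R) → 6
  (γ[a; COUNT(*)→f](π[a](R)) ⋈[a=e] ρ[e/a](R)) → 6
  γ[e; MAX(b)→c]((γ[a; COUNT(*)→f](π[a](R)) ⋈[a=e] ρ[e/a](R))) → 3
  σ[c>=4](γ[e; MAX(b)→c]((γ[a; COUNT(*)→f](π[a](R)) ⋈[a=e] ρ[e/a](R)))) → 3

== RESULT ==
e | c
4 | 8
7 | 8
9 | 7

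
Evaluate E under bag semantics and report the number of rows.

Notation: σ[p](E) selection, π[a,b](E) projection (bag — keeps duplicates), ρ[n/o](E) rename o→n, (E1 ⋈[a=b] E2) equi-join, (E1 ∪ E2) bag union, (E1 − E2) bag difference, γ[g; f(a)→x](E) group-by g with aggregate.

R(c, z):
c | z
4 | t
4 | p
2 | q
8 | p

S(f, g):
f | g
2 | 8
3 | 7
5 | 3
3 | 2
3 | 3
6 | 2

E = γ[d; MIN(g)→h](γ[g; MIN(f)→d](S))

Subexpression sizes:
  S → 6
  γ[g; MIN(f)→d](S) → 4
  γ[d; MIN(g)→h](γ[g; MIN(f)→d](S)) → 2

|E| = 2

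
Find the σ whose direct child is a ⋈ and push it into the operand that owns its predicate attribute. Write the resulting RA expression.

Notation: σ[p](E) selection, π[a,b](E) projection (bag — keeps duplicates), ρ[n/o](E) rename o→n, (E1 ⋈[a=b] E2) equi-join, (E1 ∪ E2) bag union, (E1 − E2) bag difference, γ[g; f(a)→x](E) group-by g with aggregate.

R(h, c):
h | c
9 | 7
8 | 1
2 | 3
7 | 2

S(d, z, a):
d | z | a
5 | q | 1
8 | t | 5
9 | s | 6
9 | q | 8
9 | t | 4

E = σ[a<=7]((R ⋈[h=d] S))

σ filters on a, owned by the right side.
E' = (R ⋈[h=d] σ[a<=7](S))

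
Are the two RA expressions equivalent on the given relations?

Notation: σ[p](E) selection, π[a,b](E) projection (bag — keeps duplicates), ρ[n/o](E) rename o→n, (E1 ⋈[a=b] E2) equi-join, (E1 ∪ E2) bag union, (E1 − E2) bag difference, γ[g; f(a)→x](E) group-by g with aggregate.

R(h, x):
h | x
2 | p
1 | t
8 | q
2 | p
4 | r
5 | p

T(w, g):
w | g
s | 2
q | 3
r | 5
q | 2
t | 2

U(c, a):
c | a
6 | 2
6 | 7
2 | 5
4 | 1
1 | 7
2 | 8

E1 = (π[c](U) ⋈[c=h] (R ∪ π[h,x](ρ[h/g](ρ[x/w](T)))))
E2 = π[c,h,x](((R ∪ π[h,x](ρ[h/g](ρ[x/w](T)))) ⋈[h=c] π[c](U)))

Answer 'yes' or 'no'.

E1 subexpression sizes:
  U → 6
  π[c](U) → 6
  R → 6
  T → 5
  ρ[x/w](T) → 5
  ρ[h/g](ρ[x/w](T)) → 5
  π[h,x](ρ[h/g](ρ[x/w](T))) → 5
  (R ∪ π[h,x](ρ[h/g](ρ[x/w](T)))) → 11
  (π[c](U) ⋈[c=h] (R ∪ π[h,x](ρ[h/g](ρ[x/w](T))))) → 12
E2 subexpression sizes:
  R → 6
  T → 5
  ρ[x/w](T) → 5
  ρ[h/g](ρ[x/w](T)) → 5
  π[h,x](ρ[h/g](ρ[x/w](T))) → 5
  (R ∪ π[h,x](ρ[h/g](ρ[x/w](T)))) → 11
  U → 6
  π[c](U) → 6
  ((R ∪ π[h,x](ρ[h/g](ρ[x/w](T)))) ⋈[h=c] π[c](U)) → 12
  π[c,h,x](((R ∪ π[h,x](ρ[h/g](ρ[x/w](T)))) ⋈[h=c] π[c](U))) → 12

E1 and E2 produce the same multiset:
c | h | x
1 | 1 | t
2 | 2 | p
2 | 2 | p
2 | 2 | p
2 | 2 | p
2 | 2 | q
2 | 2 | q
2 | 2 | s
2 | 2 | s
2 | 2 | t
2 | 2 | t
4 | 4 | r

yes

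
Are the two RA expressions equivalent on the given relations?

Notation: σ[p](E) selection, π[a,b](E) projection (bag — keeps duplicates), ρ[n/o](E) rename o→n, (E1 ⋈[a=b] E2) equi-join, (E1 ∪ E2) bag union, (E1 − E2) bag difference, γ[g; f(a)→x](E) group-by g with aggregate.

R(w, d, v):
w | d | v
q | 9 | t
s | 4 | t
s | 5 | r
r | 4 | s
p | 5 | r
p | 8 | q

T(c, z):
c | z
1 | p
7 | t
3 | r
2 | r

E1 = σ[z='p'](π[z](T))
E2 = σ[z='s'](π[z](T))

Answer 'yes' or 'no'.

E1 subexpression sizes:
  T → 4
  π[z](T) → 4
  σ[z='p'](π[z](T)) → 1
E2 subexpression sizes:
  T → 4
  π[z](T) → 4
  σ[z='s'](π[z](T)) → 0

E1 result:
z
p
E2 result:
z
(0 rows)
Witness: ('p',) appears 1× in E1 but 0× in E2.

no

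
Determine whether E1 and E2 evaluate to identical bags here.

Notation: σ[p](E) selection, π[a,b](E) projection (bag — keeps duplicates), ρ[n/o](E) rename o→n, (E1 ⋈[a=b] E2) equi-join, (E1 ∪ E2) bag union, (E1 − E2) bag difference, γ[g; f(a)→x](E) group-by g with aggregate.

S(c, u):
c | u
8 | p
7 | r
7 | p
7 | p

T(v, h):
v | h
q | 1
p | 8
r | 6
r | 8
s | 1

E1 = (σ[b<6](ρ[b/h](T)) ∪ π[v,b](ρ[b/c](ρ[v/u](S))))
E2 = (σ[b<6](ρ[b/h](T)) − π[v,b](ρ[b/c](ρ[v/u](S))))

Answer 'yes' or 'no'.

E1 per-node cardinality:
  T → 5
  ρ[b/h](T) → 5
  σ[b<6](ρ[b/h](T)) → 2
  S → 4
  ρ[v/u](S) → 4
  ρ[b/c](ρ[v/u](S)) → 4
  π[v,b](ρ[b/c](ρ[v/u](S))) → 4
  (σ[b<6](ρ[b/h](T)) ∪ π[v,b](ρ[b/c](ρ[v/u](S)))) → 6
E2 per-node cardinality:
  T → 5
  ρ[b/h](T) → 5
  σ[b<6](ρ[b/h](T)) → 2
  S → 4
  ρ[v/u](S) → 4
  ρ[b/c](ρ[v/u](S)) → 4
  π[v,b](ρ[b/c](ρ[v/u](S))) → 4
  (σ[b<6](ρ[b/h](T)) − π[v,b](ρ[b/c](ρ[v/u](S)))) → 2

E1 result:
v | b
p | 7
p | 7
p | 8
q | 1
r | 7
s | 1
E2 result:
v | b
q | 1
s | 1
Witness: ('r', 7) appears 1× in E1 but 0× in E2.

no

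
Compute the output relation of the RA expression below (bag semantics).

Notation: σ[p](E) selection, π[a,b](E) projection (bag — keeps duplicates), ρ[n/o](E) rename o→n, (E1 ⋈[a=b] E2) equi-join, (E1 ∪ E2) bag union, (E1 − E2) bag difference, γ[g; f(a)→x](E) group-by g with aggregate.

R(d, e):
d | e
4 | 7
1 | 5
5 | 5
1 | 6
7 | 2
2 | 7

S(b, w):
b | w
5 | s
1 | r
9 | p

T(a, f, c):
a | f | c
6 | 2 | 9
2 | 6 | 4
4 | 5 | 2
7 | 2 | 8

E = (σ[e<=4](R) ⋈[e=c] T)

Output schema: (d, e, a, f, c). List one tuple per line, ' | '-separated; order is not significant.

Stepwise |·|:
  R → 6
  σ[e<=4](R) → 1
  T → 4
  (σ[e<=4](R) ⋈[e=c] T) → 1

== RESULT ==
d | e | a | f | c
7 | 2 | 4 | 5 | 2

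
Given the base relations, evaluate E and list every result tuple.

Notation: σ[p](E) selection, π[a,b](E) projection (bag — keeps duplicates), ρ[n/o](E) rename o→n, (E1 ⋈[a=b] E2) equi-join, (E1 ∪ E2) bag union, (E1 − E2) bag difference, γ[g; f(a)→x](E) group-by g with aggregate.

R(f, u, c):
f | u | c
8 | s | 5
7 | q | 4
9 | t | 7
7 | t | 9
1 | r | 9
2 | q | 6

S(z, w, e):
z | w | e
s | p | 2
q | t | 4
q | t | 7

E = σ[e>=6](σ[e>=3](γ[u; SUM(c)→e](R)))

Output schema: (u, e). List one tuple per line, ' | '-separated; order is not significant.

Subexpression sizes:
  R → 6
  γ[u; SUM(c)→e](R) → 4
  σ[e>=3](γ[u; SUM(c)→e](R)) → 4
  σ[e>=6](σ[e>=3](γ[u; SUM(c)→e](R))) → 3

== RESULT ==
u | e
q | 10
r | 9
t | 16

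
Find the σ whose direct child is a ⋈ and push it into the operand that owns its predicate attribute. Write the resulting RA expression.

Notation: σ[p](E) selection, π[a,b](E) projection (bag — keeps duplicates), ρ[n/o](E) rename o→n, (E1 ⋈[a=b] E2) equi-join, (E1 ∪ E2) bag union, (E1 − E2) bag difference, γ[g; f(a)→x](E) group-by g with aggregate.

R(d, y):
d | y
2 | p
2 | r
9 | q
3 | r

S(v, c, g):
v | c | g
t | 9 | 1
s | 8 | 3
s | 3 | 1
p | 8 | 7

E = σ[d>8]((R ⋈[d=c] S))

σ filters on d, owned by the left side.
E' = (σ[d>8](R) ⋈[d=c] S)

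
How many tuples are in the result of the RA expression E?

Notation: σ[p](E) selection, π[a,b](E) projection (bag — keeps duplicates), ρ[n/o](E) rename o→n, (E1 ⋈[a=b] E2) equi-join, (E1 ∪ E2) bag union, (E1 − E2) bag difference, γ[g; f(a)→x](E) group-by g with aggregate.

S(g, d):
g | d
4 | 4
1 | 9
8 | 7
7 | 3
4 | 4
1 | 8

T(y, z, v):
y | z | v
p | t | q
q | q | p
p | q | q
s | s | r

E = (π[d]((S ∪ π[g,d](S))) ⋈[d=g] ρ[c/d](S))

Stepwise |·|:
  S → 6
  S → 6
  π[g,d](S) → 6
  (S ∪ π[g,d](S)) → 12
  π[d]((S ∪ π[g,d](S))) → 12
  S → 6
  ρ[c/d](S) → 6
  (π[d]((S ∪ π[g,d](S))) ⋈[d=g] ρ[c/d](S)) → 12

|E| = 12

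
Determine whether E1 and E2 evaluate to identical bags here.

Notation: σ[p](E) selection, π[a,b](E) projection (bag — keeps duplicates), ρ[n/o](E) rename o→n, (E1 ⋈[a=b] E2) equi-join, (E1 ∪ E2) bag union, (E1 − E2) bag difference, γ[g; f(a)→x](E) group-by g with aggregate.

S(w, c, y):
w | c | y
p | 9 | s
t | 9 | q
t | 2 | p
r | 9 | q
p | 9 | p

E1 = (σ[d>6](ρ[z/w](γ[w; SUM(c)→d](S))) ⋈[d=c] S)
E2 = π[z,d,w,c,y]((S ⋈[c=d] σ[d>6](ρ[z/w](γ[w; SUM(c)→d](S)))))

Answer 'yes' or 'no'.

E1 row counts bottom-up:
  S → 5
  γ[w; SUM(c)→d](S) → 3
  ρ[z/w](γ[w; SUM(c)→d](S)) → 3
  σ[d>6](ρ[z/w](γ[w; SUM(c)→d](S))) → 3
  S → 5
  (σ[d>6](ρ[z/w](γ[w; SUM(c)→d](S))) ⋈[d=c] S) → 4
E2 row counts bottom-up:
  S → 5
  S → 5
  γ[w; SUM(c)→d](S) → 3
  ρ[z/w](γ[w; SUM(c)→d](S)) → 3
  σ[d>6](ρ[z/w](γ[w; SUM(c)→d](S))) → 3
  (S ⋈[c=d] σ[d>6](ρ[z/w](γ[w; SUM(c)→d](S)))) → 4
  π[z,d,w,c,y]((S ⋈[c=d] σ[d>6](ρ[z/w](γ[w; SUM(c)→d](S))))) → 4

E1 and E2 produce the same multiset:
z | d | w | c | y
r | 9 | p | 9 | p
r | 9 | p | 9 | s
r | 9 | r | 9 | q
r | 9 | t | 9 | q

yes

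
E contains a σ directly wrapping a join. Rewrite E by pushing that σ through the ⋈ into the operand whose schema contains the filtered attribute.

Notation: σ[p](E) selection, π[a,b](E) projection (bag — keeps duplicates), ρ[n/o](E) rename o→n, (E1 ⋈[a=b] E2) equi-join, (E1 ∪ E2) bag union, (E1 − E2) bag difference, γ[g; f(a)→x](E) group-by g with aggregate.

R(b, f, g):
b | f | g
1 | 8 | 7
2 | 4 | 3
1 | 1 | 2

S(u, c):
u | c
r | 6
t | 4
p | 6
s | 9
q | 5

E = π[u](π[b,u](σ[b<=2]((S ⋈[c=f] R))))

σ filters on b, owned by the right side.
E' = π[u](π[b,u]((S ⋈[c=f] σ[b<=2](R))))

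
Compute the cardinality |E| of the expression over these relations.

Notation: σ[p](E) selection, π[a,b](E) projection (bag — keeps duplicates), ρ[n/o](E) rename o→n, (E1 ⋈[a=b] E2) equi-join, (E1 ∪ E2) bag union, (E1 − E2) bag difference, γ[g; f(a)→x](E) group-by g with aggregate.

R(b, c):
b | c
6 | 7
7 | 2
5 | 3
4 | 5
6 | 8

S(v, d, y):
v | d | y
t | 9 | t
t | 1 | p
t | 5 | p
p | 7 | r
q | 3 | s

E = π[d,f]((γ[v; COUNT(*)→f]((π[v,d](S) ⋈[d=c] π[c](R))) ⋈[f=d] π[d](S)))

Row counts bottom-up:
  S → 5
  π[v,d](S) → 5
  R → 5
  π[c](R) → 5
  (π[v,d](S) ⋈[d=c] π[c](R)) → 3
  γ[v; COUNT(*)→f]((π[v,d](S) ⋈[d=c] π[c](R))) → 3
  S → 5
  π[d](S) → 5
  (γ[v; COUNT(*)→f]((π[v,d](S) ⋈[d=c] π[c](R))) ⋈[f=d] π[d](S)) → 3
  π[d,f]((γ[v; COUNT(*)→f]((π[v,d](S) ⋈[d=c] π[c](R))) ⋈[f=d] π[d](S))) → 3

|E| = 3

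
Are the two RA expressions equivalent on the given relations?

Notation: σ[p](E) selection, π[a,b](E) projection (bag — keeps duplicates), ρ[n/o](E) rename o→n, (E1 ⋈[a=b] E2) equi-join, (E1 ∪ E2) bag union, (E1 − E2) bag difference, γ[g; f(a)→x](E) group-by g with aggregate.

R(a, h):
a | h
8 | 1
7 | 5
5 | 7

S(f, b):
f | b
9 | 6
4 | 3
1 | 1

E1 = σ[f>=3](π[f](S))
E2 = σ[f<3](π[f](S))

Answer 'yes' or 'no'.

E1 row counts bottom-up:
  S → 3
  π[f](S) → 3
  σ[f>=3](π[f](S)) → 2
E2 row counts bottom-up:
  S → 3
  π[f](S) → 3
  σ[f<3](π[f](S)) → 1

E1 result:
f
4
9
E2 result:
f
1
Witness: (1,) appears 0× in E1 but 1× in E2.

no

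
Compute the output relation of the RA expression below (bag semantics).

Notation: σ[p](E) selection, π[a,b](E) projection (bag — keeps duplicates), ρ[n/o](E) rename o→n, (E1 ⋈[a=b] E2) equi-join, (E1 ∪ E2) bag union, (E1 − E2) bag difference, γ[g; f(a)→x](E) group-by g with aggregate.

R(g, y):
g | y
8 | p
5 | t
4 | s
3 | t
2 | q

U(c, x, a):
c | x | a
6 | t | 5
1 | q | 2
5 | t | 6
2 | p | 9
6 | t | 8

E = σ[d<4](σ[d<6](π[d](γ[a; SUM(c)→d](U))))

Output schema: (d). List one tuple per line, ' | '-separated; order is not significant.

Stepwise |·|:
  U → 5
  γ[a; SUM(c)→d](U) → 5
  π[d](γ[a; SUM(c)→d](U)) → 5
  σ[d<6](π[d](γ[a; SUM(c)→d](U))) → 3
  σ[d<4](σ[d<6](π[d](γ[a; SUM(c)→d](U)))) → 2

== RESULT ==
d
1
2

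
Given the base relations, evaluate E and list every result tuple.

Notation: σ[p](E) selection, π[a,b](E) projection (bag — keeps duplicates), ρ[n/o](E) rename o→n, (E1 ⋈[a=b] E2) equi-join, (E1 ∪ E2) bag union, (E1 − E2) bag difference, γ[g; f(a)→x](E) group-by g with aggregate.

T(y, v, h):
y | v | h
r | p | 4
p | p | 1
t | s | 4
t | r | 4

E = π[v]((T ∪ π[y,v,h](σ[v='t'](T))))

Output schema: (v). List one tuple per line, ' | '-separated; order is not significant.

Subexpression sizes:
  T → 4
  T → 4
  σ[v='t'](T) → 0
  π[y,v,h](σ[v='t'](T)) → 0
  (T ∪ π[y,v,h](σ[v='t'](T))) → 4
  π[v]((T ∪ π[y,v,h](σ[v='t'](T)))) → 4

== RESULT ==
v
p
p
r
s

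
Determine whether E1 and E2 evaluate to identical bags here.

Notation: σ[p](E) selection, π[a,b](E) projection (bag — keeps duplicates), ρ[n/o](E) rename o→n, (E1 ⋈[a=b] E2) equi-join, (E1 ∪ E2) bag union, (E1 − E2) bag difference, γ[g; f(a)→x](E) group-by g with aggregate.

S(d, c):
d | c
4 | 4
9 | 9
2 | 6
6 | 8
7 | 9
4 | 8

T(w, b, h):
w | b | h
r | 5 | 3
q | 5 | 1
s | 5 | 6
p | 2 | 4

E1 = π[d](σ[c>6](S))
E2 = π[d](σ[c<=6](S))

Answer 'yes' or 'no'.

E1 stepwise |·|:
  S → 6
  σ[c>6](S) → 4
  π[d](σ[c>6](S)) → 4
E2 stepwise |·|:
  S → 6
  σ[c<=6](S) → 2
  π[d](σ[c<=6](S)) → 2

E1 result:
d
4
6
7
9
E2 result:
d
2
4
Witness: (6,) appears 1× in E1 but 0× in E2.

no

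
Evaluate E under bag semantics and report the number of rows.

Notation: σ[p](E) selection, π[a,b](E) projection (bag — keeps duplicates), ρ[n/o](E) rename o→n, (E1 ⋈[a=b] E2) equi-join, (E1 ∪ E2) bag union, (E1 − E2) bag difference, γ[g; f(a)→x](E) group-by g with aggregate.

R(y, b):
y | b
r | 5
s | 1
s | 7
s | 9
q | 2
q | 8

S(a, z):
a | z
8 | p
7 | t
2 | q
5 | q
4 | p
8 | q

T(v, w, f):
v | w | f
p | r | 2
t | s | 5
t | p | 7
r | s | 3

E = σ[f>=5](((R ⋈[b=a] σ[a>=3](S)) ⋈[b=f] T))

Subexpression sizes:
  R → 6
  S → 6
  σ[a>=3](S) → 5
  (R ⋈[b=a] σ[a>=3](S)) → 4
  T → 4
  ((R ⋈[b=a] σ[a>=3](S)) ⋈[b=f] T) → 2
  σ[f>=5](((R ⋈[b=a] σ[a>=3](S)) ⋈[b=f] T)) → 2

|E| = 2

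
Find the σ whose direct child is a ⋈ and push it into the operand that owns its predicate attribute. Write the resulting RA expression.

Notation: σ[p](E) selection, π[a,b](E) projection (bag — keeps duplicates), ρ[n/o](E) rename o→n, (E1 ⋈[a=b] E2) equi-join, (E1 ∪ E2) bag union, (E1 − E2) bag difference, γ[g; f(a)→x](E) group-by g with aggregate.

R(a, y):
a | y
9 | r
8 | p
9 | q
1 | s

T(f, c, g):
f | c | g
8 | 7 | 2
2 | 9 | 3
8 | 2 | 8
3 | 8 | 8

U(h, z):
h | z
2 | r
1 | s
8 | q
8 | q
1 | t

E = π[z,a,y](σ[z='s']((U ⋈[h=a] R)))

σ filters on z, owned by the left side.
E' = π[z,a,y]((σ[z='s'](U) ⋈[h=a] R))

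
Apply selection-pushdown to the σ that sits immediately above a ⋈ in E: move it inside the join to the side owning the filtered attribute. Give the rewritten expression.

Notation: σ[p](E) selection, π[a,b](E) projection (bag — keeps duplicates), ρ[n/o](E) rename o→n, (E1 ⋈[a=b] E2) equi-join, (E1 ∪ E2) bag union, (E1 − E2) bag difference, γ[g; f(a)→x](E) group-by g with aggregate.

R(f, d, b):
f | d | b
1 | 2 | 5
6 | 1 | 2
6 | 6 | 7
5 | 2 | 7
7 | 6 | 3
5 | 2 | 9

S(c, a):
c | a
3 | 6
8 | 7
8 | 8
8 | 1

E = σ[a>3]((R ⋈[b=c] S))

σ filters on a, owned by the right side.
E' = (R ⋈[b=c] σ[a>3](S))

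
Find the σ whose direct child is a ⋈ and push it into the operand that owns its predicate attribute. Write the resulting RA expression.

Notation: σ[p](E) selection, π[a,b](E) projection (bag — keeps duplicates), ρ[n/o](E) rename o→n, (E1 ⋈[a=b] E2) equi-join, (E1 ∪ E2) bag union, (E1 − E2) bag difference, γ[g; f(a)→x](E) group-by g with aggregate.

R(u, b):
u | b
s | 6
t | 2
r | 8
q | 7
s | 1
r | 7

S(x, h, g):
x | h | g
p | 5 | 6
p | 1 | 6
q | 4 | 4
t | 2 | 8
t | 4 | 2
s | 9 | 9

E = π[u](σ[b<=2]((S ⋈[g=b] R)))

σ filters on b, owned by the right side.
E' = π[u]((S ⋈[g=b] σ[b<=2](R)))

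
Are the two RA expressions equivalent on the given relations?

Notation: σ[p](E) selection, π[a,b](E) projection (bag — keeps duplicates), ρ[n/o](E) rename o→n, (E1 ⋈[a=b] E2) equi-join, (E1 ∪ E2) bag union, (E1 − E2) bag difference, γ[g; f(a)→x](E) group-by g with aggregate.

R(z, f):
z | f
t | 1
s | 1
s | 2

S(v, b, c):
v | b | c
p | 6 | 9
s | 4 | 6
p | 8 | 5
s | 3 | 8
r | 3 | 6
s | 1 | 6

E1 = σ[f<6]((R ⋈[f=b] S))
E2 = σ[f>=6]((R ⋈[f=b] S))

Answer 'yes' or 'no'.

E1 subexpression sizes:
  R → 3
  S → 6
  (R ⋈[f=b] S) → 2
  σ[f<6]((R ⋈[f=b] S)) → 2
E2 subexpression sizes:
  R → 3
  S → 6
  (R ⋈[f=b] S) → 2
  σ[f>=6]((R ⋈[f=b] S)) → 0

E1 result:
z | f | v | b | c
s | 1 | s | 1 | 6
t | 1 | s | 1 | 6
E2 result:
z | f | v | b | c
(0 rows)
Witness: ('t', 1, 's', 1, 6) appears 1× in E1 but 0× in E2.

no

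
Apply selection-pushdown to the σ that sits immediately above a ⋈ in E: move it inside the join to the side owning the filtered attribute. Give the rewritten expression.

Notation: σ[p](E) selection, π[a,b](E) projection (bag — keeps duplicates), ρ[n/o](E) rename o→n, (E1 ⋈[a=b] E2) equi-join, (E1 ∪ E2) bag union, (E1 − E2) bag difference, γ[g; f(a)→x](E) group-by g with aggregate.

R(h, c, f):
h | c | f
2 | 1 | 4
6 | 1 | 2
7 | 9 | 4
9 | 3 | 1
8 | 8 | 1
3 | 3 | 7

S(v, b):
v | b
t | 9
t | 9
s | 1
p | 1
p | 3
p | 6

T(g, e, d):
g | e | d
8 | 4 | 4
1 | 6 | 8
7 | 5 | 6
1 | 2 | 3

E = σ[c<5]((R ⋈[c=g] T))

σ filters on c, owned by the left side.
E' = (σ[c<5](R) ⋈[c=g] T)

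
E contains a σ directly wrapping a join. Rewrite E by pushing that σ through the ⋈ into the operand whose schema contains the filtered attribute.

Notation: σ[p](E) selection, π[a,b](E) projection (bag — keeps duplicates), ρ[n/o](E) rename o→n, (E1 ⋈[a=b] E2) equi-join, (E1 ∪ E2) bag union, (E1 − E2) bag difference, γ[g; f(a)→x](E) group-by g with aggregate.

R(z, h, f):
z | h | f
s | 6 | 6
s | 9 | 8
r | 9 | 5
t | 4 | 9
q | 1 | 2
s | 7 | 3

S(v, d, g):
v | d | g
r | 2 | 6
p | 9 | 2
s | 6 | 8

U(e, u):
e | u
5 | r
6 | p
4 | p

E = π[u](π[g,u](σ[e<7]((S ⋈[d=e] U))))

σ filters on e, owned by the right side.
E' = π[u](π[g,u]((S ⋈[d=e] σ[e<7](U))))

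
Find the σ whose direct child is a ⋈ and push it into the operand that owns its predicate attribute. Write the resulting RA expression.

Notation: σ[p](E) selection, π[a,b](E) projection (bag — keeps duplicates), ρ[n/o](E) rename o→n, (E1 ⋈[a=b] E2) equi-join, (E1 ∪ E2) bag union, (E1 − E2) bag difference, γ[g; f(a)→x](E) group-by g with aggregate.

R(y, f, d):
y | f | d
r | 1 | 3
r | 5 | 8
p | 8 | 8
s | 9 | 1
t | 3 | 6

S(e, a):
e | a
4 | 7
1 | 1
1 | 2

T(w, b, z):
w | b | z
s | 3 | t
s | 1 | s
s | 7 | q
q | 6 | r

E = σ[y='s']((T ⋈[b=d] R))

σ filters on y, owned by the right side.
E' = (T ⋈[b=d] σ[y='s'](R))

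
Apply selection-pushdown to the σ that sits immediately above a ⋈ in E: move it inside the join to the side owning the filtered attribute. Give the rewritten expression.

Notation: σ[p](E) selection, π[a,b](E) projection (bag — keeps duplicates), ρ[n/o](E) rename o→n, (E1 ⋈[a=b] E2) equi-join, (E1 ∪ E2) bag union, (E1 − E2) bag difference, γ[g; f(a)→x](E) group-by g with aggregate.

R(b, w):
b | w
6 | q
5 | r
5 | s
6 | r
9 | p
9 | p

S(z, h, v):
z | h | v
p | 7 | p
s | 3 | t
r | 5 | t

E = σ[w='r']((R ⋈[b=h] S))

σ filters on w, owned by the left side.
E' = (σ[w='r'](R) ⋈[b=h] S)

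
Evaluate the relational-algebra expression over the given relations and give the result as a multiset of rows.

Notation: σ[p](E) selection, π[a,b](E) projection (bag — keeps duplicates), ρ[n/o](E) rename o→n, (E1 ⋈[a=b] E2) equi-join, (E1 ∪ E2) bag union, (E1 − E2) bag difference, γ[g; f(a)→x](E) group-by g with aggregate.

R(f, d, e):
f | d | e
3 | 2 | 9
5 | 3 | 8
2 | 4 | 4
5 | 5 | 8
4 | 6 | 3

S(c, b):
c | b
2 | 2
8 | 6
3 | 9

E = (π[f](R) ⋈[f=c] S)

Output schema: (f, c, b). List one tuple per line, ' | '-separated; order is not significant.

Subexpression sizes:
  R → 5
  π[f](R) → 5
  S → 3
  (π[f](R) ⋈[f=c] S) → 2

== RESULT ==
f | c | b
2 | 2 | 2
3 | 3 | 9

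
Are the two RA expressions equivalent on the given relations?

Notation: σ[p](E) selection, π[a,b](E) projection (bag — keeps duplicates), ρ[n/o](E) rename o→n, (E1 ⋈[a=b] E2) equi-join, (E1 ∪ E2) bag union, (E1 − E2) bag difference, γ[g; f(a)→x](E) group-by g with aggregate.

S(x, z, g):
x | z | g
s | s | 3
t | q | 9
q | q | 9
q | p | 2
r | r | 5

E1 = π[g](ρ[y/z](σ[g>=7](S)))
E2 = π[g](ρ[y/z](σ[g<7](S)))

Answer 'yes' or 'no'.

E1 row counts bottom-up:
  S → 5
  σ[g>=7](S) → 2
  ρ[y/z](σ[g>=7](S)) → 2
  π[g](ρ[y/z](σ[g>=7](S))) → 2
E2 row counts bottom-up:
  S → 5
  σ[g<7](S) → 3
  ρ[y/z](σ[g<7](S)) → 3
  π[g](ρ[y/z](σ[g<7](S))) → 3

E1 result:
g
9
9
E2 result:
g
2
3
5
Witness: (2,) appears 0× in E1 but 1× in E2.

no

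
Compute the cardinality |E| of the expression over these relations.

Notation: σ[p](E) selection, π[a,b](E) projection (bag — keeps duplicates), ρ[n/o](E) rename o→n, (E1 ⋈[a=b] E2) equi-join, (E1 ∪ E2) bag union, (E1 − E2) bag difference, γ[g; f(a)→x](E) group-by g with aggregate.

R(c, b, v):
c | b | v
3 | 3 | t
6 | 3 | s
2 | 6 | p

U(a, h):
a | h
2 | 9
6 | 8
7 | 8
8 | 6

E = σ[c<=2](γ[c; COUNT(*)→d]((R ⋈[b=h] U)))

Subexpression sizes:
  R → 3
  U → 4
  (R ⋈[b=h] U) → 1
  γ[c; COUNT(*)→d]((R ⋈[b=h] U)) → 1
  σ[c<=2](γ[c; COUNT(*)→d]((R ⋈[b=h] U))) → 1

|E| = 1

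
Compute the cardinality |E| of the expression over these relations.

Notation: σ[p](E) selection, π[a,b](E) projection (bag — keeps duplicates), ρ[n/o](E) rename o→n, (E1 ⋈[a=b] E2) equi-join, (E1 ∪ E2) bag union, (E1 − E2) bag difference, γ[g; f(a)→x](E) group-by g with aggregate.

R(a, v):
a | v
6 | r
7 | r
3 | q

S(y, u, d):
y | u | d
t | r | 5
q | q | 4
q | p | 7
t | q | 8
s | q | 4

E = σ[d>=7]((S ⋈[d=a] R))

Per-node cardinality:
  S → 5
  R → 3
  (S ⋈[d=a] R) → 1
  σ[d>=7]((S ⋈[d=a] R)) → 1

|E| = 1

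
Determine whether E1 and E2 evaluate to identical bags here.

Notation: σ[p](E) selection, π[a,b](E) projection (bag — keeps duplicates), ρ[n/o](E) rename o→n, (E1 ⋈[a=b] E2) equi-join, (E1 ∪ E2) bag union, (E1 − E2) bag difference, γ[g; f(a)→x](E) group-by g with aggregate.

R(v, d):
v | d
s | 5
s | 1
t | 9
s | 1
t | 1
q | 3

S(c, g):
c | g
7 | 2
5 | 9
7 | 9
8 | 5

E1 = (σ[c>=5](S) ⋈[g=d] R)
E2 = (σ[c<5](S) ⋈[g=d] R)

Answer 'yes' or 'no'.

E1 stepwise |·|:
  S → 4
  σ[c>=5](S) → 4
  R → 6
  (σ[c>=5](S) ⋈[g=d] R) → 3
E2 stepwise |·|:
  S → 4
  σ[c<5](S) → 0
  R → 6
  (σ[c<5](S) ⋈[g=d] R) → 0

E1 result:
c | g | v | d
5 | 9 | t | 9
7 | 9 | t | 9
8 | 5 | s | 5
E2 result:
c | g | v | d
(0 rows)
Witness: (8, 5, 's', 5) appears 1× in E1 but 0× in E2.

no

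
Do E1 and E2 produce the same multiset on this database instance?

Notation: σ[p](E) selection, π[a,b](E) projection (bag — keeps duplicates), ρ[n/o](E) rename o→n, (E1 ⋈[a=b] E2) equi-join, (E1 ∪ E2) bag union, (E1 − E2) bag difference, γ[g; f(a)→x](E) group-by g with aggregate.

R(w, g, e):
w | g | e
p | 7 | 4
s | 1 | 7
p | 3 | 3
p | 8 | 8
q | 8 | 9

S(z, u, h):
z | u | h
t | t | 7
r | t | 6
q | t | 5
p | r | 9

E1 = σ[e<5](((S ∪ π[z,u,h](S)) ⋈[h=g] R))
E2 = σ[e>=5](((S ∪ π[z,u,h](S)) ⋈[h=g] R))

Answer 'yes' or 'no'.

E1 stepwise |·|:
  S → 4
  S → 4
  π[z,u,h](S) → 4
  (S ∪ π[z,u,h](S)) → 8
  R → 5
  ((S ∪ π[z,u,h](S)) ⋈[h=g] R) → 2
  σ[e<5](((S ∪ π[z,u,h](S)) ⋈[h=g] R)) → 2
E2 stepwise |·|:
  S → 4
  S → 4
  π[z,u,h](S) → 4
  (S ∪ π[z,u,h](S)) → 8
  R → 5
  ((S ∪ π[z,u,h](S)) ⋈[h=g] R) → 2
  σ[e>=5](((S ∪ π[z,u,h](S)) ⋈[h=g] R)) → 0

E1 result:
z | u | h | w | g | e
t | t | 7 | p | 7 | 4
t | t | 7 | p | 7 | 4
E2 result:
z | u | h | w | g | e
(0 rows)
Witness: ('t', 't', 7, 'p', 7, 4) appears 2× in E1 but 0× in E2.

no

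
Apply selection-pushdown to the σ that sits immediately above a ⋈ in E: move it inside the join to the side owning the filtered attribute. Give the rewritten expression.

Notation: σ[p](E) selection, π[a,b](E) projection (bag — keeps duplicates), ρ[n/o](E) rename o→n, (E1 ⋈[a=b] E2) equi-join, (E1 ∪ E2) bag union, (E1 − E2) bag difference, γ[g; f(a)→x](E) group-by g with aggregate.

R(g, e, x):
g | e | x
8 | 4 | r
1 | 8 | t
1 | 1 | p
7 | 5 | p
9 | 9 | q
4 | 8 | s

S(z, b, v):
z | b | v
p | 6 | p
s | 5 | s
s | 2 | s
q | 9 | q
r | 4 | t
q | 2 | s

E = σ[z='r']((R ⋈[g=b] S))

σ filters on z, owned by the right side.
E' = (R ⋈[g=b] σ[z='r'](S))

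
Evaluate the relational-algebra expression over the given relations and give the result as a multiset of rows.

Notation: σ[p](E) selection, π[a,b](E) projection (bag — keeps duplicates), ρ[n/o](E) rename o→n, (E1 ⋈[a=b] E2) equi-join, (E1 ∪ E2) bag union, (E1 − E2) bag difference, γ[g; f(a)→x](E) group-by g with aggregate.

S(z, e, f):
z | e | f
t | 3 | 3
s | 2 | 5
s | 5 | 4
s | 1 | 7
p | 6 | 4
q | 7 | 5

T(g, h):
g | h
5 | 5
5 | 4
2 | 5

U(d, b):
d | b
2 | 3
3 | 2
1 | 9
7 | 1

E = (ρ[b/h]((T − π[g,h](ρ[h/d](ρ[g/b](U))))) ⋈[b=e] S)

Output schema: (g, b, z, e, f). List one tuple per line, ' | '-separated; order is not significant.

Per-node cardinality:
  T → 3
  U → 4
  ρ[g/b](U) → 4
  ρ[h/d](ρ[g/b](U)) → 4
  π[g,h](ρ[h/d](ρ[g/b](U))) → 4
  (T − π[g,h](ρ[h/d](ρ[g/b](U)))) → 3
  ρ[b/h]((T − π[g,h](ρ[h/d](ρ[g/b](U))))) → 3
  S → 6
  (ρ[b/h]((T − π[g,h](ρ[h/d](ρ[g/b](U))))) ⋈[b=e] S) → 2

== RESULT ==
g | b | z | e | f
2 | 5 | s | 5 | 4
5 | 5 | s | 5 | 4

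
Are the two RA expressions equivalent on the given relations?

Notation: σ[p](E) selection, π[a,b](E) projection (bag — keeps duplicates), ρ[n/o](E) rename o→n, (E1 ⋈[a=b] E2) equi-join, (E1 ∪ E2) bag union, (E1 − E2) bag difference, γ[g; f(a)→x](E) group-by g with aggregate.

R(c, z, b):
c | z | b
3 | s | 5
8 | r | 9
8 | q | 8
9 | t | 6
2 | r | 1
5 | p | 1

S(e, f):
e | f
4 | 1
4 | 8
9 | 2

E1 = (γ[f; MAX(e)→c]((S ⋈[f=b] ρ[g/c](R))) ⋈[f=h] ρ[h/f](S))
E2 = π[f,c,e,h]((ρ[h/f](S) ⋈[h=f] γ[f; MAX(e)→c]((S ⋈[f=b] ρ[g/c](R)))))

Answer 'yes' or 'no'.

E1 stepwise |·|:
  S → 3
  R → 6
  ρ[g/c](R) → 6
  (S ⋈[f=b] ρ[g/c](R)) → 3
  γ[f; MAX(e)→c]((S ⋈[f=b] ρ[g/c](R))) → 2
  S → 3
  ρ[h/f](S) → 3
  (γ[f; MAX(e)→c]((S ⋈[f=b] ρ[g/c](R))) ⋈[f=h] ρ[h/f](S)) → 2
E2 stepwise |·|:
  S → 3
  ρ[h/f](S) → 3
  S → 3
  R → 6
  ρ[g/c](R) → 6
  (S ⋈[f=b] ρ[g/c](R)) → 3
  γ[f; MAX(e)→c]((S ⋈[f=b] ρ[g/c](R))) → 2
  (ρ[h/f](S) ⋈[h=f] γ[f; MAX(e)→c]((S ⋈[f=b] ρ[g/c](R)))) → 2
  π[f,c,e,h]((ρ[h/f](S) ⋈[h=f] γ[f; MAX(e)→c]((S ⋈[f=b] ρ[g/c](R))))) → 2

E1 and E2 produce the same multiset:
f | c | e | h
1 | 4 | 4 | 1
8 | 4 | 4 | 8

yes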